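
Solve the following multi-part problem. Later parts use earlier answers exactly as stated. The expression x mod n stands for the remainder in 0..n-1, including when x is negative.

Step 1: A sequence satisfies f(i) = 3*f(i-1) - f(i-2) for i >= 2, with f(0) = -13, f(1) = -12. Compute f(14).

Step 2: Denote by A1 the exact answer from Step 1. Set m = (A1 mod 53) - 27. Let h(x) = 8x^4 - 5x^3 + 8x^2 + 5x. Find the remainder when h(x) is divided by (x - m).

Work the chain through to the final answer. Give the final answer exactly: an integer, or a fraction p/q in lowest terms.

Step 1: f(2) = 3*(-12) - 1*(-13) = -23; iterating: f(2)=-23, f(3)=-57, f(4)=-148, f(5)=-387, f(6)=-1013, f(7)=-2652, f(8)=-6943, f(9)=-18177, f(10)=-47588, f(11)=-124587, f(12)=-326173, f(13)=-853932, f(14)=-2235623; answer -2235623
Step 2: A1 = -2235623; m = -4; remainder = value at the root: 8*(-4)^4 - 5*(-4)^3 + 8*(-4)^2 + 5*(-4)^1 = (2048) + (320) + (128) + (-20) = 2476; answer 2476

2476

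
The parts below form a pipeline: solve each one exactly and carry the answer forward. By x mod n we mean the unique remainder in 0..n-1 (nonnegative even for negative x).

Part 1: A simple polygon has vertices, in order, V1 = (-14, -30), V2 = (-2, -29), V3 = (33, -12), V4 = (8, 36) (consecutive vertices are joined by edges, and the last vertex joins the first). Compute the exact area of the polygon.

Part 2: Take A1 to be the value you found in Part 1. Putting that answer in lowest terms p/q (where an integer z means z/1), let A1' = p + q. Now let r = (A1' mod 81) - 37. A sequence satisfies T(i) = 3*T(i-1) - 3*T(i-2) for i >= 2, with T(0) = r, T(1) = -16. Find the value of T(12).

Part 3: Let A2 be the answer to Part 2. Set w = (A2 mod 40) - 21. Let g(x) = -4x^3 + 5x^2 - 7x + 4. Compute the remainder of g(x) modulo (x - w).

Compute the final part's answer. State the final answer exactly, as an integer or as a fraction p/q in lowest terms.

Part 1: cross terms: (-14*-29 - -2*-30)=346, (-2*-12 - 33*-29)=981, (33*36 - 8*-12)=1284, (8*-30 - -14*36)=264; twice the area = |2875| = 2875; area = 2875/2; answer 2875/2
Part 2: A1 = 2875/2; threaded value p + q = 2877; r = 5; T(2) = 3*(-16) - 3*(5) = -63; iterating: T(2)=-63, T(3)=-141, T(4)=-234, T(5)=-279, T(6)=-135, T(7)=432, T(8)=1701, T(9)=3807, T(10)=6318, T(11)=7533, T(12)=3645; answer 3645
Part 3: A2 = 3645; w = -16; remainder = value at the root: -4*(-16)^3 + 5*(-16)^2 - 7*(-16)^1 + 4 = (16384) + (1280) + (112) + (4) = 17780; answer 17780

17780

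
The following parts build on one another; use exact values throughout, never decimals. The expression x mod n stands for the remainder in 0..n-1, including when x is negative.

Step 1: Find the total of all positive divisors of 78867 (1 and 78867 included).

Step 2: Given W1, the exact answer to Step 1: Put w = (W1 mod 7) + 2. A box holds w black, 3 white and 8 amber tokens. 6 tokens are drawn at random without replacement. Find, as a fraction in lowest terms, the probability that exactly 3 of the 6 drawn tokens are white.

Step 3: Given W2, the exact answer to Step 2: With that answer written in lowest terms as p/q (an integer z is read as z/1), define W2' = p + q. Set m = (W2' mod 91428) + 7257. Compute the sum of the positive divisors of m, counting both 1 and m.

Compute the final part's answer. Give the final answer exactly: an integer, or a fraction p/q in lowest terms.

13800

Step 1: 78867 = 3^3 * 23 * 127; sigma = (1 + 3 + 9 + 27) * (1 + 23) * (1 + 127) = 40 * 24 * 128 = 122880; answer 122880
Step 2: W1 = 122880; w = 4; total draws C(15,6) = 5005; favorable C(3,3)*C(12,3) = 220; P = 4/91; answer 4/91
Step 3: W2 = 4/91; threaded value p + q = 95; m = 7352; 7352 = 2^3 * 919; sigma = (1 + 2 + 4 + 8) * (1 + 919) = 15 * 920 = 13800; answer 13800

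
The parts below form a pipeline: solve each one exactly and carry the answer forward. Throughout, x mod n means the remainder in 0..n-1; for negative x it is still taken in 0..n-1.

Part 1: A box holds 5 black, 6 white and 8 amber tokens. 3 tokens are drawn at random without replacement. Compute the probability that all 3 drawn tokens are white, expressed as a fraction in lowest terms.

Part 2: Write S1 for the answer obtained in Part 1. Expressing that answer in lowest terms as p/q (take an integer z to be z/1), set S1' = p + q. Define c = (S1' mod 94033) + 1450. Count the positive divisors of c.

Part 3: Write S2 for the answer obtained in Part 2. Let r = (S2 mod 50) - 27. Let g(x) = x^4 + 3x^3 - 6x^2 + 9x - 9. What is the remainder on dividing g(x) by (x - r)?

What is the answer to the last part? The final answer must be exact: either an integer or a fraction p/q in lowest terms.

Part 1: total draws C(19,3) = 969; favorable C(6,3) = 20; P = 20/969; answer 20/969
Part 2: S1 = 20/969; threaded value p + q = 989; c = 2439; 2439 = 3^2 * 271; number of divisors = (2+1) * (1+1) = 6; answer 6
Part 3: S2 = 6; r = -21; remainder = value at the root: 1*(-21)^4 + 3*(-21)^3 - 6*(-21)^2 + 9*(-21)^1 - 9 = (194481) + (-27783) + (-2646) + (-189) + (-9) = 163854; answer 163854

163854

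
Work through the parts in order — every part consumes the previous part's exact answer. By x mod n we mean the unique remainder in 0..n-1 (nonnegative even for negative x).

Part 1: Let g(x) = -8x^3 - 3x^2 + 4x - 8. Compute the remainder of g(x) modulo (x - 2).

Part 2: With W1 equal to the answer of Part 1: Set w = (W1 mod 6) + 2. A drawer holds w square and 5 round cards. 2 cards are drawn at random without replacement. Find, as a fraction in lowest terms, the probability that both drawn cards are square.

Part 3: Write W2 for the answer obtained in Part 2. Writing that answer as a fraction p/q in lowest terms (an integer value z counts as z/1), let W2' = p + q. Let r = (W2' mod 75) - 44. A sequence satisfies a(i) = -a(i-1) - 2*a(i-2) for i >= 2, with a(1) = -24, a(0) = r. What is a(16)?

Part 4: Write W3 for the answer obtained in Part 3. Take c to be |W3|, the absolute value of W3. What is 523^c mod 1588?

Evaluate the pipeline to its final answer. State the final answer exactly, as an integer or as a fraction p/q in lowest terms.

Part 1: remainder = value at the root: -8*(2)^3 - 3*(2)^2 + 4*(2)^1 - 8 = (-64) + (-12) + (8) + (-8) = -76; answer -76
Part 2: W1 = -76; w = 4; total draws C(9,2) = 36; favorable C(4,2) = 6; P = 1/6; answer 1/6
Part 3: W2 = 1/6; threaded value p + q = 7; r = -37; a(2) = -1*(-24) - 2*(-37) = 98; iterating: a(2)=98, a(3)=-50, a(4)=-146, a(5)=246, a(6)=46, a(7)=-538, a(8)=446, a(9)=630, a(10)=-1522, a(11)=262, a(12)=2782, a(13)=-3306, a(14)=-2258, a(15)=8870, a(16)=-4354; answer -4354
Part 4: W3 = -4354; c = 4354; squarings mod 1588: 523^1=523, 523^2=393, 523^4=413, 523^8=653, 523^16=825, 523^32=961, 523^64=893, 523^128=273, 523^256=1481, 523^512=333, 523^1024=1317, 523^2048=393, 523^4096=413; 523^4354 = 523^2 * 523^256 * 523^4096 = 893 (mod 1588); answer 893

893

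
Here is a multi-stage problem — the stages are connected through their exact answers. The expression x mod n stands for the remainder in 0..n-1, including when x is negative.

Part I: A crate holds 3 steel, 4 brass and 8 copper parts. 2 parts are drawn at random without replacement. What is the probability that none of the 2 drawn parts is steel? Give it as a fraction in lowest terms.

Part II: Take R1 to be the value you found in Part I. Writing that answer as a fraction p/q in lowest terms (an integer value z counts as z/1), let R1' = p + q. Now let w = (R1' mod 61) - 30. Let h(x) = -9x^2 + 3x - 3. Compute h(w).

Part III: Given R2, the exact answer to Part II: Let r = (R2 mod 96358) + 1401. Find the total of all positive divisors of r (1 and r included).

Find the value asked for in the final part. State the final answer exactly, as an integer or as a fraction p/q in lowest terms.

168280

Part I: total draws C(15,2) = 105; favorable C(12,2) = 66; P = 22/35; answer 22/35
Part II: R1 = 22/35; threaded value p + q = 57; w = 27; -9*(27)^2 + 3*(27)^1 - 3 = (-6561) + (81) + (-3) = -6483; answer -6483
Part III: R2 = -6483; r = 91276; 91276 = 2^2 * 19 * 1201; sigma = (1 + 2 + 4) * (1 + 19) * (1 + 1201) = 7 * 20 * 1202 = 168280; answer 168280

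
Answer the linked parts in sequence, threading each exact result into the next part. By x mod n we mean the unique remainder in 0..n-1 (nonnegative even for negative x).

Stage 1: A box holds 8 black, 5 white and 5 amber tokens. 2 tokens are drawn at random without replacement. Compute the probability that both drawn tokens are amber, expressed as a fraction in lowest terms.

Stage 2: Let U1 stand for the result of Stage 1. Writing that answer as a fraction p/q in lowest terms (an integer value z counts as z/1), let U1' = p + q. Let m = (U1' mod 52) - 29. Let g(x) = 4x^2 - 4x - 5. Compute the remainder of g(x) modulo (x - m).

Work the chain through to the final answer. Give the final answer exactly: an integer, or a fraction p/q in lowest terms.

2019

Stage 1: total draws C(18,2) = 153; favorable C(5,2) = 10; P = 10/153; answer 10/153
Stage 2: U1 = 10/153; threaded value p + q = 163; m = -22; remainder = value at the root: 4*(-22)^2 - 4*(-22)^1 - 5 = (1936) + (88) + (-5) = 2019; answer 2019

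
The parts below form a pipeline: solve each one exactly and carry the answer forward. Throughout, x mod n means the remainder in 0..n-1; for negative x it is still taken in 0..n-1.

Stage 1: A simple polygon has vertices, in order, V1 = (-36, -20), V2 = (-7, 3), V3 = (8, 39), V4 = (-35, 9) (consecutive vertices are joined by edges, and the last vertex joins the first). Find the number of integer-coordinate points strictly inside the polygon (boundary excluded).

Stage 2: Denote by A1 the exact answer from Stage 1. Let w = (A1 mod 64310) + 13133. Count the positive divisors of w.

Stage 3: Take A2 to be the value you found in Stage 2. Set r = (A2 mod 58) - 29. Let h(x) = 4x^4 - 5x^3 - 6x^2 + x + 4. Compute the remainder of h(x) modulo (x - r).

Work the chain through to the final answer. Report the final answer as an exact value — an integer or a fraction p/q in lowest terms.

Stage 1: cross terms: (-36*3 - -7*-20)=-248, (-7*39 - 8*3)=-297, (8*9 - -35*39)=1437, (-35*-20 - -36*9)=1024; twice the area = |1916| = 1916; area = 958; boundary points = 1 + 3 + 1 + 1 = 6; strictly interior points = area - boundary/2 + 1 = 956; answer 956
Stage 2: A1 = 956; w = 14089; 14089 = 73 * 193; number of divisors = (1+1) * (1+1) = 4; answer 4
Stage 3: A2 = 4; r = -25; remainder = value at the root: 4*(-25)^4 - 5*(-25)^3 - 6*(-25)^2 + 1*(-25)^1 + 4 = (1562500) + (78125) + (-3750) + (-25) + (4) = 1636854; answer 1636854

1636854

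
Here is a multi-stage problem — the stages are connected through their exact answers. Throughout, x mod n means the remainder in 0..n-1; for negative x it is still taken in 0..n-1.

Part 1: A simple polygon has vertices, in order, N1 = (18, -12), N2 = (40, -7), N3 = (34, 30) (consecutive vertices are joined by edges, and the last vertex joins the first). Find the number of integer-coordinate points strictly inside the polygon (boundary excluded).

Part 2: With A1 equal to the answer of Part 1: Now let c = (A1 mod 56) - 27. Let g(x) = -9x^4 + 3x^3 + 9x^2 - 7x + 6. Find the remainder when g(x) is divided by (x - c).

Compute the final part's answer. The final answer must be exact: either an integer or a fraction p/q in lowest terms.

Part 1: cross terms: (18*-7 - 40*-12)=354, (40*30 - 34*-7)=1438, (34*-12 - 18*30)=-948; twice the area = |844| = 844; area = 422; boundary points = 1 + 1 + 2 = 4; strictly interior points = area - boundary/2 + 1 = 421; answer 421
Part 2: A1 = 421; c = 2; remainder = value at the root: -9*(2)^4 + 3*(2)^3 + 9*(2)^2 - 7*(2)^1 + 6 = (-144) + (24) + (36) + (-14) + (6) = -92; answer -92

-92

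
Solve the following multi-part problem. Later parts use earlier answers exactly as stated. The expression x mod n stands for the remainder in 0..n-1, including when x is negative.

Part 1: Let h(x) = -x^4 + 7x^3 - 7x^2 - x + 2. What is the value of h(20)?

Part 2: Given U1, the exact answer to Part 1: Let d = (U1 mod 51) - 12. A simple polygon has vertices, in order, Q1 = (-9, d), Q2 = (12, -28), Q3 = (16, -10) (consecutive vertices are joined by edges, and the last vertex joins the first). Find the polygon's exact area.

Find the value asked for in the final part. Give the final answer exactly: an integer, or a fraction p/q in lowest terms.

275

Part 1: -1*(20)^4 + 7*(20)^3 - 7*(20)^2 - 1*(20)^1 + 2 = (-160000) + (56000) + (-2800) + (-20) + (2) = -106818; answer -106818
Part 2: U1 = -106818; d = 15; cross terms: (-9*-28 - 12*15)=72, (12*-10 - 16*-28)=328, (16*15 - -9*-10)=150; twice the area = |550| = 550; area = 275; answer 275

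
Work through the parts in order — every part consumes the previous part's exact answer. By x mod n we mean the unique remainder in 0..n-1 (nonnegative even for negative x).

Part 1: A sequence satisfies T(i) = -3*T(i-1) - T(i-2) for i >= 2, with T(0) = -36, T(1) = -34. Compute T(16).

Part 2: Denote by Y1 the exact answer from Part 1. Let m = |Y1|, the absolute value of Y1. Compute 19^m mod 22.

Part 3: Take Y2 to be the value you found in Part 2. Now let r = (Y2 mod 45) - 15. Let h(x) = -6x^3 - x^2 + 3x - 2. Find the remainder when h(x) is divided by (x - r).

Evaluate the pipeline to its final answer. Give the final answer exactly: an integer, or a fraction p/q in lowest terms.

Part 1: T(2) = -3*(-34) - 1*(-36) = 138; iterating: T(2)=138, T(3)=-380, T(4)=1002, T(5)=-2626, T(6)=6876, T(7)=-18002, T(8)=47130, T(9)=-123388, T(10)=323034, T(11)=-845714, T(12)=2214108, T(13)=-5796610, T(14)=15175722, T(15)=-39730556, T(16)=104015946; answer 104015946
Part 2: Y1 = 104015946; m = 104015946; squarings mod 22: 19^1=19, 19^2=9, 19^4=15, 19^8=5, 19^16=3, 19^32=9, 19^64=15, 19^128=5, 19^256=3, 19^512=9, 19^1024=15, 19^2048=5, 19^4096=3, 19^8192=9, 19^16384=15, 19^32768=5, 19^65536=3, 19^131072=9, 19^262144=15, 19^524288=5, 19^1048576=3, 19^2097152=9, 19^4194304=15, 19^8388608=5, 19^16777216=3, 19^33554432=9, 19^67108864=15; 19^104015946 = 19^2 * 19^8 * 19^64 * 19^2048 * 19^8192 * 19^65536 * 19^131072 * 19^1048576 * 19^2097152 * 19^33554432 * 19^67108864 = 3 (mod 22); answer 3
Part 3: Y2 = 3; r = -12; remainder = value at the root: -6*(-12)^3 - 1*(-12)^2 + 3*(-12)^1 - 2 = (10368) + (-144) + (-36) + (-2) = 10186; answer 10186

10186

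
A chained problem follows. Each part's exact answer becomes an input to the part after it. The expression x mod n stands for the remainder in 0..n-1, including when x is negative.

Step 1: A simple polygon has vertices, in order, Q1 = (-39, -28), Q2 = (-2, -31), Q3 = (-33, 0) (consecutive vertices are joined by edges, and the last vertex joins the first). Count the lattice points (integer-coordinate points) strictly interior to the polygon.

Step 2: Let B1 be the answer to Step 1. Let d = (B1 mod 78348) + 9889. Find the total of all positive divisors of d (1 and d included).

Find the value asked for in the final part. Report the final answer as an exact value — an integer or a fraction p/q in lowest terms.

Step 1: cross terms: (-39*-31 - -2*-28)=1153, (-2*0 - -33*-31)=-1023, (-33*-28 - -39*0)=924; twice the area = |1054| = 1054; area = 527; boundary points = 1 + 31 + 2 = 34; strictly interior points = area - boundary/2 + 1 = 511; answer 511
Step 2: B1 = 511; d = 10400; 10400 = 2^5 * 5^2 * 13; sigma = (1 + 2 + 4 + 8 + 16 + 32) * (1 + 5 + 25) * (1 + 13) = 63 * 31 * 14 = 27342; answer 27342

27342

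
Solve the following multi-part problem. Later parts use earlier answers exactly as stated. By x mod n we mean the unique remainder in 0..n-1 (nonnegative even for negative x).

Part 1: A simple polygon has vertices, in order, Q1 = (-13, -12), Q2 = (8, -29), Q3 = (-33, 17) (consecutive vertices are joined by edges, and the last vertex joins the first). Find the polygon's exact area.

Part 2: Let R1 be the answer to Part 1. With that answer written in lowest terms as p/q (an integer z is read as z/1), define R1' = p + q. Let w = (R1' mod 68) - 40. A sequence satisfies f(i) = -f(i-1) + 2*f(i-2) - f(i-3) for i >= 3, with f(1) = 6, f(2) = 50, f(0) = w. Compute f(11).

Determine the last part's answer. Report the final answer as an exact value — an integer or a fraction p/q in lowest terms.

-33131

Part 1: cross terms: (-13*-29 - 8*-12)=473, (8*17 - -33*-29)=-821, (-33*-12 - -13*17)=617; twice the area = |269| = 269; area = 269/2; answer 269/2
Part 2: R1 = 269/2; threaded value p + q = 271; w = 27; f(3) = -1*(50) + 2*(6) - 1*(27) = -65; iterating: f(3)=-65, f(4)=159, f(5)=-339, f(6)=722, f(7)=-1559, f(8)=3342, f(9)=-7182, f(10)=15425, f(11)=-33131; answer -33131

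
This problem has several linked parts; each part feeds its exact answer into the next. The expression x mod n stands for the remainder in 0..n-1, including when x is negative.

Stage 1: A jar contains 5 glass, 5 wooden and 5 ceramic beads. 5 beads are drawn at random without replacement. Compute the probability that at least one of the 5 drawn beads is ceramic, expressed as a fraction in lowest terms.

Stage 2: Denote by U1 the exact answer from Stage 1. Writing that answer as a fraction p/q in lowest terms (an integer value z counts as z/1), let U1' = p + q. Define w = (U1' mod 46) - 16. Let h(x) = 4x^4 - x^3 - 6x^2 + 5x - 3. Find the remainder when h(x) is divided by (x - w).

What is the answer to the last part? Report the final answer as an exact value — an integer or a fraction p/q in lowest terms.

2432105

Stage 1: total draws C(15,5) = 3003; complement C(10,5) = 252; favorable 3003 - 252 = 2751; P = 131/143; answer 131/143
Stage 2: U1 = 131/143; threaded value p + q = 274; w = 28; remainder = value at the root: 4*(28)^4 - 1*(28)^3 - 6*(28)^2 + 5*(28)^1 - 3 = (2458624) + (-21952) + (-4704) + (140) + (-3) = 2432105; answer 2432105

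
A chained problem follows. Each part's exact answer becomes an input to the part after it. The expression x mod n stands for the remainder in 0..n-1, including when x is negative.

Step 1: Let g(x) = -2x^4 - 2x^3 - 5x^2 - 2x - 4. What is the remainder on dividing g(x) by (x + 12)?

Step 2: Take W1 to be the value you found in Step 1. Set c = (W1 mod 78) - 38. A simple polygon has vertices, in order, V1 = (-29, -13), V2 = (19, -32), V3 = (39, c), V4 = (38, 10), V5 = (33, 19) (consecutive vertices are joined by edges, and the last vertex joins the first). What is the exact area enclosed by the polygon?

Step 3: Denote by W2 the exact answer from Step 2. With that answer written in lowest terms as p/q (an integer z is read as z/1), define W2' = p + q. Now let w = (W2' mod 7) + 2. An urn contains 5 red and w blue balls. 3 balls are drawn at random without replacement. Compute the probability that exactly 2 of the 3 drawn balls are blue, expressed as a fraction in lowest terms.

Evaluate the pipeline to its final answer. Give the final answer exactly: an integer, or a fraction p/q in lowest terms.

Step 1: remainder = value at the root: -2*(-12)^4 - 2*(-12)^3 - 5*(-12)^2 - 2*(-12)^1 - 4 = (-41472) + (3456) + (-720) + (24) + (-4) = -38716; answer -38716
Step 2: W1 = -38716; c = 12; cross terms: (-29*-32 - 19*-13)=1175, (19*12 - 39*-32)=1476, (39*10 - 38*12)=-66, (38*19 - 33*10)=392, (33*-13 - -29*19)=122; twice the area = |3099| = 3099; area = 3099/2; answer 3099/2
Step 3: W2 = 3099/2; threaded value p + q = 3101; w = 2; total draws C(7,3) = 35; favorable C(2,2)*C(5,1) = 5; P = 1/7; answer 1/7

1/7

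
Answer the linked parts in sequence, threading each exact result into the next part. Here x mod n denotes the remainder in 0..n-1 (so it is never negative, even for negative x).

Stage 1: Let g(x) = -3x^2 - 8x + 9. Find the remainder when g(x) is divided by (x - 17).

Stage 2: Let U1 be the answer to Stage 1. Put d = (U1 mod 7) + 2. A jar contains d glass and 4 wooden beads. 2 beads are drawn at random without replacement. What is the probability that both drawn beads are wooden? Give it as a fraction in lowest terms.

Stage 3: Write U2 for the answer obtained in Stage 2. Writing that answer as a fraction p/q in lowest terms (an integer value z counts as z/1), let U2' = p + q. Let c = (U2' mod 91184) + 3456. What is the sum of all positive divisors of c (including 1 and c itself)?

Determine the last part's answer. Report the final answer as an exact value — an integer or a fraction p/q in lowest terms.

Stage 1: remainder = value at the root: -3*(17)^2 - 8*(17)^1 + 9 = (-867) + (-136) + (9) = -994; answer -994
Stage 2: U1 = -994; d = 2; total draws C(6,2) = 15; favorable C(4,2) = 6; P = 2/5; answer 2/5
Stage 3: U2 = 2/5; threaded value p + q = 7; c = 3463; 3463 is prime, so its only divisors are 1 and 3463; sigma = 1 + 3463 = 3464; answer 3464

3464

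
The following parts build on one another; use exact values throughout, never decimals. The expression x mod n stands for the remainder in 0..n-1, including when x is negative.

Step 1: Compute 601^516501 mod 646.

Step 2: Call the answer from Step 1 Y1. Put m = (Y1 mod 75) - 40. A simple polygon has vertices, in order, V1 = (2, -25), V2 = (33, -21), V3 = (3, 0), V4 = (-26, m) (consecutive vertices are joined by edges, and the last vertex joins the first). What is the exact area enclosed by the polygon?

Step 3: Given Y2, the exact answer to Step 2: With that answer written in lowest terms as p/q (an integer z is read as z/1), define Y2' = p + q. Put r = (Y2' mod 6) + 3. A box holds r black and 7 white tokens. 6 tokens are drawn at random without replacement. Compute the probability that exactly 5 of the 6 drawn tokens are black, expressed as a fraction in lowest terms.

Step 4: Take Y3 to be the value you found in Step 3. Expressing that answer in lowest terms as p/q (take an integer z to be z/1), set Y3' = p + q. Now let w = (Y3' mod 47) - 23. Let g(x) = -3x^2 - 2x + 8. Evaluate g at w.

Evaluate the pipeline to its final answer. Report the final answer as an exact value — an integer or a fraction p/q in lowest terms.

-400

Step 1: squarings mod 646: 601^1=601, 601^2=87, 601^4=463, 601^8=543, 601^16=273, 601^32=239, 601^64=273, 601^128=239, 601^256=273, 601^512=239, 601^1024=273, 601^2048=239, 601^4096=273, 601^8192=239, 601^16384=273, 601^32768=239, 601^65536=273, 601^131072=239, 601^262144=273; 601^516501 = 601^1 * 601^4 * 601^16 * 601^128 * 601^256 * 601^8192 * 601^16384 * 601^32768 * 601^65536 * 601^131072 * 601^262144 = 75 (mod 646); answer 75
Step 2: Y1 = 75; m = -40; cross terms: (2*-21 - 33*-25)=783, (33*0 - 3*-21)=63, (3*-40 - -26*0)=-120, (-26*-25 - 2*-40)=730; twice the area = |1456| = 1456; area = 728; answer 728
Step 3: Y2 = 728; threaded value p + q = 729; r = 6; total draws C(13,6) = 1716; favorable C(6,5)*C(7,1) = 42; P = 7/286; answer 7/286
Step 4: Y3 = 7/286; threaded value p + q = 293; w = -12; -3*(-12)^2 - 2*(-12)^1 + 8 = (-432) + (24) + (8) = -400; answer -400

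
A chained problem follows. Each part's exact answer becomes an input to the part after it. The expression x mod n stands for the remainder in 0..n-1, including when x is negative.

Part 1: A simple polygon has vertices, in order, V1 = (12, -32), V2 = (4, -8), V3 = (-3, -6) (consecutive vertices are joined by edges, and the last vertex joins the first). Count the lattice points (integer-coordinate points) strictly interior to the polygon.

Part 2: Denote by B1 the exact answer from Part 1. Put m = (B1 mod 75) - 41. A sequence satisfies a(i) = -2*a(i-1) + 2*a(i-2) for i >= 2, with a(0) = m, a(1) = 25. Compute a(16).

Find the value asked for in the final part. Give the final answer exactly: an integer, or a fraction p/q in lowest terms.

Part 1: cross terms: (12*-8 - 4*-32)=32, (4*-6 - -3*-8)=-48, (-3*-32 - 12*-6)=168; twice the area = |152| = 152; area = 76; boundary points = 8 + 1 + 1 = 10; strictly interior points = area - boundary/2 + 1 = 72; answer 72
Part 2: B1 = 72; m = 31; a(2) = -2*(25) + 2*(31) = 12; iterating: a(2)=12, a(3)=26, a(4)=-28, a(5)=108, a(6)=-272, a(7)=760, a(8)=-2064, a(9)=5648, a(10)=-15424, a(11)=42144, a(12)=-115136, a(13)=314560, a(14)=-859392, a(15)=2347904, a(16)=-6414592; answer -6414592

-6414592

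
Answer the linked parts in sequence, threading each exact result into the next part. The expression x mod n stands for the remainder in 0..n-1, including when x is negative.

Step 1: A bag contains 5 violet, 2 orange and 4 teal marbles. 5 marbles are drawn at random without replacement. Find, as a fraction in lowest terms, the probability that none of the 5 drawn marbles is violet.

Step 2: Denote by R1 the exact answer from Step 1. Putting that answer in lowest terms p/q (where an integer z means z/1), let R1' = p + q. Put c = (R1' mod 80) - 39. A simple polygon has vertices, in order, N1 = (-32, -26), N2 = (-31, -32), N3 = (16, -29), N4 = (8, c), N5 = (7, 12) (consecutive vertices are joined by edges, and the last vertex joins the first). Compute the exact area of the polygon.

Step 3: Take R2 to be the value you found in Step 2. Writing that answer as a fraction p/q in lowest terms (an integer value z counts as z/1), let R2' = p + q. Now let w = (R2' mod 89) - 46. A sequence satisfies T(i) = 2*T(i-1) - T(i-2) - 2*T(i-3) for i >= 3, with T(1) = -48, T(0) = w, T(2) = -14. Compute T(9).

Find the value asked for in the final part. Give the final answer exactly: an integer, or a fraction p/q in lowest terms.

-4292

Step 1: total draws C(11,5) = 462; favorable C(6,5) = 6; P = 1/77; answer 1/77
Step 2: R1 = 1/77; threaded value p + q = 78; c = 39; cross terms: (-32*-32 - -31*-26)=218, (-31*-29 - 16*-32)=1411, (16*39 - 8*-29)=856, (8*12 - 7*39)=-177, (7*-26 - -32*12)=202; twice the area = |2510| = 2510; area = 1255; answer 1255
Step 3: R2 = 1255; threaded value p + q = 1256; w = -36; T(3) = 2*(-14) - 1*(-48) - 2*(-36) = 92; iterating: T(3)=92, T(4)=294, T(5)=524, T(6)=570, T(7)=28, T(8)=-1562, T(9)=-4292; answer -4292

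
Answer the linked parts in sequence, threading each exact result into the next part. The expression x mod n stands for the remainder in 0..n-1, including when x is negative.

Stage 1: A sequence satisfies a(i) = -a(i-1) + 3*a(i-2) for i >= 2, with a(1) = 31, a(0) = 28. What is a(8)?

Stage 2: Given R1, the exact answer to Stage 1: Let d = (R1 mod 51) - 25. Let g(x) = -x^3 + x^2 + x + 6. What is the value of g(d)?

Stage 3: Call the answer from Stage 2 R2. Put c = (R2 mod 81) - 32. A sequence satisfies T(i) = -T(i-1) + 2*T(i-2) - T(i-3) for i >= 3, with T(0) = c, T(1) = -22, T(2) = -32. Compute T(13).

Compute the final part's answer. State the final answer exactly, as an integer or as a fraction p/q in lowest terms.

50468

Stage 1: a(2) = -1*(31) + 3*(28) = 53; iterating: a(2)=53, a(3)=40, a(4)=119, a(5)=1, a(6)=356, a(7)=-353, a(8)=1421; answer 1421
Stage 2: R1 = 1421; d = 19; -1*(19)^3 + 1*(19)^2 + 1*(19)^1 + 6 = (-6859) + (361) + (19) + (6) = -6473; answer -6473
Stage 3: R2 = -6473; c = -25; T(3) = -1*(-32) + 2*(-22) - 1*(-25) = 13; iterating: T(3)=13, T(4)=-55, T(5)=113, T(6)=-236, T(7)=517, T(8)=-1102, T(9)=2372, T(10)=-5093, T(11)=10939, T(12)=-23497, T(13)=50468; answer 50468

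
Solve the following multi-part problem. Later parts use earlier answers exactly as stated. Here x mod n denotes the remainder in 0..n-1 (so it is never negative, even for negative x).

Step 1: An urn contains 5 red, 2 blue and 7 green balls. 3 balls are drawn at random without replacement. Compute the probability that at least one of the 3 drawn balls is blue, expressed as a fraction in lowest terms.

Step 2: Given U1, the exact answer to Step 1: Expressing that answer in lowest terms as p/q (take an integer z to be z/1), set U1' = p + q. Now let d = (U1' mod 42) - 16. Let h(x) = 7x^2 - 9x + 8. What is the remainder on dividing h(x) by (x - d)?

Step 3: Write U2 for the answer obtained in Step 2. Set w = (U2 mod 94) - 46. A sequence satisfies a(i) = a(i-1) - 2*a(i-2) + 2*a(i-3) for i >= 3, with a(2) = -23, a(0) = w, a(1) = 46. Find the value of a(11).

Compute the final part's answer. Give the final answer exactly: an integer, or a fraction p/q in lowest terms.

Step 1: total draws C(14,3) = 364; complement C(12,3) = 220; favorable 364 - 220 = 144; P = 36/91; answer 36/91
Step 2: U1 = 36/91; threaded value p + q = 127; d = -15; remainder = value at the root: 7*(-15)^2 - 9*(-15)^1 + 8 = (1575) + (135) + (8) = 1718; answer 1718
Step 3: U2 = 1718; w = -20; a(3) = 1*(-23) - 2*(46) + 2*(-20) = -155; iterating: a(3)=-155, a(4)=-17, a(5)=247, a(6)=-29, a(7)=-557, a(8)=-5, a(9)=1051, a(10)=-53, a(11)=-2165; answer -2165

-2165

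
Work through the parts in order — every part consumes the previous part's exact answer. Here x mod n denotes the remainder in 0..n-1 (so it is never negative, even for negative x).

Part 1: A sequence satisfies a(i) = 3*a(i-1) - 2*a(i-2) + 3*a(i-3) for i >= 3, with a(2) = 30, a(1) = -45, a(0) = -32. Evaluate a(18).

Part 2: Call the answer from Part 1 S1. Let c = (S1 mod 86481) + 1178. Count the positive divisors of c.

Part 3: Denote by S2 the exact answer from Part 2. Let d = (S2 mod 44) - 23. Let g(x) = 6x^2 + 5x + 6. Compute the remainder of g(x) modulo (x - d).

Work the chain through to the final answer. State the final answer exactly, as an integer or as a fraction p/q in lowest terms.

2547

Part 1: a(3) = 3*(30) - 2*(-45) + 3*(-32) = 84; iterating: a(3)=84, a(4)=57, a(5)=93, a(6)=417, a(7)=1236, a(8)=3153, a(9)=8238, a(10)=22116, a(11)=59331, a(12)=158475, a(13)=423111, a(14)=1130376, a(15)=3020331, a(16)=8069574, a(17)=21559188, a(18)=57599409; answer 57599409
Part 2: S1 = 57599409; c = 4241; 4241 is prime, so its only divisors are 1 and 4241; count = 2; answer 2
Part 3: S2 = 2; d = -21; remainder = value at the root: 6*(-21)^2 + 5*(-21)^1 + 6 = (2646) + (-105) + (6) = 2547; answer 2547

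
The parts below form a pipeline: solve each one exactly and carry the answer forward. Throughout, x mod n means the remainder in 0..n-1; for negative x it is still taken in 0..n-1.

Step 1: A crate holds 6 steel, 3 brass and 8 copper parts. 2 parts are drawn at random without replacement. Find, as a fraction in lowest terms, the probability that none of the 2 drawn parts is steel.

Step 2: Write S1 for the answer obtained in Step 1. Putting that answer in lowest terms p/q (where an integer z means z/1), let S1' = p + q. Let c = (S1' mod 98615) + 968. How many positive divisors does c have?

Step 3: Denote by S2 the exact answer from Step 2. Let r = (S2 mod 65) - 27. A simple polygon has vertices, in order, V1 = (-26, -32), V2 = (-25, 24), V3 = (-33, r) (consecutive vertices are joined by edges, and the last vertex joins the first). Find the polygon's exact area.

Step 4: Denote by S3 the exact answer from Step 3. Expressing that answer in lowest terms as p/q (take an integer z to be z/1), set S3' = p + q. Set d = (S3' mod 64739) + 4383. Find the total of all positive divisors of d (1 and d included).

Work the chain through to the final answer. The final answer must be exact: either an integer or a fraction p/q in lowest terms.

7182

Step 1: total draws C(17,2) = 136; favorable C(11,2) = 55; P = 55/136; answer 55/136
Step 2: S1 = 55/136; threaded value p + q = 191; c = 1159; 1159 = 19 * 61; number of divisors = (1+1) * (1+1) = 4; answer 4
Step 3: S2 = 4; r = -23; cross terms: (-26*24 - -25*-32)=-1424, (-25*-23 - -33*24)=1367, (-33*-32 - -26*-23)=458; twice the area = |401| = 401; area = 401/2; answer 401/2
Step 4: S3 = 401/2; threaded value p + q = 403; d = 4786; 4786 = 2 * 2393; sigma = (1 + 2) * (1 + 2393) = 3 * 2394 = 7182; answer 7182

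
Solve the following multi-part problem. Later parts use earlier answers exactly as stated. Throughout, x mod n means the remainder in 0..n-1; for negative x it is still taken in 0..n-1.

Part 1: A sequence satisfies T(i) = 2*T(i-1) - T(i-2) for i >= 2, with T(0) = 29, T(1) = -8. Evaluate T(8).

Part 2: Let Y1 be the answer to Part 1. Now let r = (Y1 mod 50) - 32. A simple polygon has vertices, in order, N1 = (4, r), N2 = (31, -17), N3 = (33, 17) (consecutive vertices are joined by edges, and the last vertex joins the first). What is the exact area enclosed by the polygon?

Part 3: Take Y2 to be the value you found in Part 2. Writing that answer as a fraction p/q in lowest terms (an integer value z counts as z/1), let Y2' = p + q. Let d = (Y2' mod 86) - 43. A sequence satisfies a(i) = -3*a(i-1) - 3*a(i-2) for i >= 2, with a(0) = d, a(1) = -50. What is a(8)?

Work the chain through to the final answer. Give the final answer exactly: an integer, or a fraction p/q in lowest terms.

-3645

Part 1: T(2) = 2*(-8) - 1*(29) = -45; iterating: T(2)=-45, T(3)=-82, T(4)=-119, T(5)=-156, T(6)=-193, T(7)=-230, T(8)=-267; answer -267
Part 2: Y1 = -267; r = 1; cross terms: (4*-17 - 31*1)=-99, (31*17 - 33*-17)=1088, (33*1 - 4*17)=-35; twice the area = |954| = 954; area = 477; answer 477
Part 3: Y2 = 477; threaded value p + q = 478; d = 5; a(2) = -3*(-50) - 3*(5) = 135; iterating: a(2)=135, a(3)=-255, a(4)=360, a(5)=-315, a(6)=-135, a(7)=1350, a(8)=-3645; answer -3645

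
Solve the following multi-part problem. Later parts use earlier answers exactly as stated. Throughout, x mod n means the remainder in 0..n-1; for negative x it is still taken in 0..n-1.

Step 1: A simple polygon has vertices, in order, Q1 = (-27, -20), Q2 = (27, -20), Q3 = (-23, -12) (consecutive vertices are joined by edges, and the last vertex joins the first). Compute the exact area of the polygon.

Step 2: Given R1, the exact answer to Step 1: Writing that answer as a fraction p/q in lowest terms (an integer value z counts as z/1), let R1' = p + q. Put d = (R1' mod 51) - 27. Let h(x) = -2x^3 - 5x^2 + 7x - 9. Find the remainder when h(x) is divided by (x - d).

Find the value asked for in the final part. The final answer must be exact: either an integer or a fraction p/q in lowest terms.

4401

Step 1: cross terms: (-27*-20 - 27*-20)=1080, (27*-12 - -23*-20)=-784, (-23*-20 - -27*-12)=136; twice the area = |432| = 432; area = 216; answer 216
Step 2: R1 = 216; threaded value p + q = 217; d = -14; remainder = value at the root: -2*(-14)^3 - 5*(-14)^2 + 7*(-14)^1 - 9 = (5488) + (-980) + (-98) + (-9) = 4401; answer 4401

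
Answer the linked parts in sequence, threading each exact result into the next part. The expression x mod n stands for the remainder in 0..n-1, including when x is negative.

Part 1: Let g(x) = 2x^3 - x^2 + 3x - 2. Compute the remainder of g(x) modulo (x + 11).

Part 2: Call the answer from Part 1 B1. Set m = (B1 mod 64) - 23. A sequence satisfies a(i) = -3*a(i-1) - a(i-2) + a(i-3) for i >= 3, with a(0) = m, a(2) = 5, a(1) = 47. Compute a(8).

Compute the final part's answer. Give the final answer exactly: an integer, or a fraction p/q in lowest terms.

4695

Part 1: remainder = value at the root: 2*(-11)^3 - 1*(-11)^2 + 3*(-11)^1 - 2 = (-2662) + (-121) + (-33) + (-2) = -2818; answer -2818
Part 2: B1 = -2818; m = 39; a(3) = -3*(5) - 1*(47) + 1*(39) = -23; iterating: a(3)=-23, a(4)=111, a(5)=-305, a(6)=781, a(7)=-1927, a(8)=4695; answer 4695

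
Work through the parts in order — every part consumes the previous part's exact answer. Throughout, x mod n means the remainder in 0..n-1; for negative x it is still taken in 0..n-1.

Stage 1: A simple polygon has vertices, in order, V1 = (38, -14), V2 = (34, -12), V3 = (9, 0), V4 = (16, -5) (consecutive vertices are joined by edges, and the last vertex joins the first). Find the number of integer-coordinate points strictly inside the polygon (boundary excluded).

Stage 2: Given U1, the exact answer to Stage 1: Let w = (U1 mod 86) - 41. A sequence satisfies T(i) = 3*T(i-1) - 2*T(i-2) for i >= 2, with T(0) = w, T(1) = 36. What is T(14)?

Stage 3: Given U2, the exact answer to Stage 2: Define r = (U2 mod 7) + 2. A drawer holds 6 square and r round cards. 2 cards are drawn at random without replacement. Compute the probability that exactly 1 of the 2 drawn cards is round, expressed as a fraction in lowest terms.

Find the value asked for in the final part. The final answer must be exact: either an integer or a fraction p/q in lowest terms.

6/11

Stage 1: cross terms: (38*-12 - 34*-14)=20, (34*0 - 9*-12)=108, (9*-5 - 16*0)=-45, (16*-14 - 38*-5)=-34; twice the area = |49| = 49; area = 49/2; boundary points = 2 + 1 + 1 + 1 = 5; strictly interior points = area - boundary/2 + 1 = 23; answer 23
Stage 2: U1 = 23; w = -18; T(2) = 3*(36) - 2*(-18) = 144; iterating: T(2)=144, T(3)=360, T(4)=792, T(5)=1656, T(6)=3384, T(7)=6840, T(8)=13752, T(9)=27576, T(10)=55224, T(11)=110520, T(12)=221112, T(13)=442296, T(14)=884664; answer 884664
Stage 3: U2 = 884664; r = 6; total draws C(12,2) = 66; favorable C(6,1)*C(6,1) = 36; P = 6/11; answer 6/11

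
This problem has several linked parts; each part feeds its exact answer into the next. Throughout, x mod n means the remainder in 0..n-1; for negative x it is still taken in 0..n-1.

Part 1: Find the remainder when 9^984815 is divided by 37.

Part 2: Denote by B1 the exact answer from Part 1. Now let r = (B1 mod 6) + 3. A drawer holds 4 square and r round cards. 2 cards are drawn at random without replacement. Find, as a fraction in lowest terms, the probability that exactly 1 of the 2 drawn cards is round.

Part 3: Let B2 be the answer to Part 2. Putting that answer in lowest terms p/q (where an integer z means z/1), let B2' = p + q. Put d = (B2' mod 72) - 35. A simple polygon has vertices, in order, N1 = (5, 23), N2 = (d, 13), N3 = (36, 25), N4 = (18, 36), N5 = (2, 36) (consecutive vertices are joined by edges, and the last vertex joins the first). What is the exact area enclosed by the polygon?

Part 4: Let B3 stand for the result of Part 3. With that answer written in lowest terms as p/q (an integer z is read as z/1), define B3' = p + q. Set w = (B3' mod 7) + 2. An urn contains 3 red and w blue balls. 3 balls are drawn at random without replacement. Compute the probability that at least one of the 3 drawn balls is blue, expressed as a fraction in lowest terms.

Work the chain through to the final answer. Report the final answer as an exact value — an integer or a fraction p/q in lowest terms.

Part 1: squarings mod 37: 9^1=9, 9^2=7, 9^4=12, 9^8=33, 9^16=16, 9^32=34, 9^64=9, 9^128=7, 9^256=12, 9^512=33, 9^1024=16, 9^2048=34, 9^4096=9, 9^8192=7, 9^16384=12, 9^32768=33, 9^65536=16, 9^131072=34, 9^262144=9, 9^524288=7; 9^984815 = 9^1 * 9^2 * 9^4 * 9^8 * 9^32 * 9^64 * 9^128 * 9^512 * 9^1024 * 9^65536 * 9^131072 * 9^262144 * 9^524288 = 33 (mod 37); answer 33
Part 2: B1 = 33; r = 6; total draws C(10,2) = 45; favorable C(6,1)*C(4,1) = 24; P = 8/15; answer 8/15
Part 3: B2 = 8/15; threaded value p + q = 23; d = -12; cross terms: (5*13 - -12*23)=341, (-12*25 - 36*13)=-768, (36*36 - 18*25)=846, (18*36 - 2*36)=576, (2*23 - 5*36)=-134; twice the area = |861| = 861; area = 861/2; answer 861/2
Part 4: B3 = 861/2; threaded value p + q = 863; w = 4; total draws C(7,3) = 35; complement C(3,3) = 1; favorable 35 - 1 = 34; P = 34/35; answer 34/35

34/35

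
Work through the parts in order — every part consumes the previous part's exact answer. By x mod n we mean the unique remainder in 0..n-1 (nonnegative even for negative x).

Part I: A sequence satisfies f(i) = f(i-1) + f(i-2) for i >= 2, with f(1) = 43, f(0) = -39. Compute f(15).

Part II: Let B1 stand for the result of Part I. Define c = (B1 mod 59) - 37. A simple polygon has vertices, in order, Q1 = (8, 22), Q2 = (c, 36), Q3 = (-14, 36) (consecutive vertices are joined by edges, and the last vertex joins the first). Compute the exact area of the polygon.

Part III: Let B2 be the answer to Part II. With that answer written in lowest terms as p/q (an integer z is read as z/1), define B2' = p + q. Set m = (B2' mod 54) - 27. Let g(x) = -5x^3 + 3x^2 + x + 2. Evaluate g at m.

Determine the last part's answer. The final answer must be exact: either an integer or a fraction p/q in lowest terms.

35361

Part I: f(2) = 1*(43) + 1*(-39) = 4; iterating: f(2)=4, f(3)=47, f(4)=51, f(5)=98, f(6)=149, f(7)=247, f(8)=396, f(9)=643, f(10)=1039, f(11)=1682, f(12)=2721, f(13)=4403, f(14)=7124, f(15)=11527; answer 11527
Part II: B1 = 11527; c = -15; cross terms: (8*36 - -15*22)=618, (-15*36 - -14*36)=-36, (-14*22 - 8*36)=-596; twice the area = |-14| = 14; area = 7; answer 7
Part III: B2 = 7; threaded value p + q = 8; m = -19; -5*(-19)^3 + 3*(-19)^2 + 1*(-19)^1 + 2 = (34295) + (1083) + (-19) + (2) = 35361; answer 35361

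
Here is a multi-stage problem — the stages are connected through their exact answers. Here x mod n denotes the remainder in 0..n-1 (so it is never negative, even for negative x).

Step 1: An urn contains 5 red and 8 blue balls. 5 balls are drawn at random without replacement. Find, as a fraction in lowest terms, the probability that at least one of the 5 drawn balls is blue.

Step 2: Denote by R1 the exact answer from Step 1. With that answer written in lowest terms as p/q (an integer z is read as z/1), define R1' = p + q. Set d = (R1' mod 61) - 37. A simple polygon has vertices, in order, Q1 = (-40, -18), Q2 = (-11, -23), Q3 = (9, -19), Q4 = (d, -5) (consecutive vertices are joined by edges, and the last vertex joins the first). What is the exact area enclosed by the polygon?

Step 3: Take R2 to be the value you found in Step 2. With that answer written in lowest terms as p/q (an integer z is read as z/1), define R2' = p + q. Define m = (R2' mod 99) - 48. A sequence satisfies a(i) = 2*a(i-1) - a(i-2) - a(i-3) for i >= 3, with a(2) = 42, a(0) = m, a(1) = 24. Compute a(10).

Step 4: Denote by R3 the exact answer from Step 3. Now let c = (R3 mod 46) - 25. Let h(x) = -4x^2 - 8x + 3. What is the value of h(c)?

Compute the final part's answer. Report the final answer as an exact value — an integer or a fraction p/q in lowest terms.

Step 1: total draws C(13,5) = 1287; complement C(5,5) = 1; favorable 1287 - 1 = 1286; P = 1286/1287; answer 1286/1287
Step 2: R1 = 1286/1287; threaded value p + q = 2573; d = -26; cross terms: (-40*-23 - -11*-18)=722, (-11*-19 - 9*-23)=416, (9*-5 - -26*-19)=-539, (-26*-18 - -40*-5)=268; twice the area = |867| = 867; area = 867/2; answer 867/2
Step 3: R2 = 867/2; threaded value p + q = 869; m = 29; a(3) = 2*(42) - 1*(24) - 1*(29) = 31; iterating: a(3)=31, a(4)=-4, a(5)=-81, a(6)=-189, a(7)=-293, a(8)=-316, a(9)=-150, a(10)=309; answer 309
Step 4: R3 = 309; c = 8; -4*(8)^2 - 8*(8)^1 + 3 = (-256) + (-64) + (3) = -317; answer -317

-317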